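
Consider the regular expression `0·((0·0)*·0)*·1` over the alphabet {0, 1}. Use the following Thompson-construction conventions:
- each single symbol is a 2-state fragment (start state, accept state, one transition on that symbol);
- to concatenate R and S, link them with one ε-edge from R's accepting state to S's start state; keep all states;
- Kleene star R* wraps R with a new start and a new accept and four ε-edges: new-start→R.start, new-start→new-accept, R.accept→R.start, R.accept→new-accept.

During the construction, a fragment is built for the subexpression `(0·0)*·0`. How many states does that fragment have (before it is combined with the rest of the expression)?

8

Fragment for `(0·0)*·0`:
Each of the 3 symbol leaves contributes a 2-state fragment.
  0·0 — 4 states
  (0·0)* — 6 states
  (0·0)*·0 — 8 states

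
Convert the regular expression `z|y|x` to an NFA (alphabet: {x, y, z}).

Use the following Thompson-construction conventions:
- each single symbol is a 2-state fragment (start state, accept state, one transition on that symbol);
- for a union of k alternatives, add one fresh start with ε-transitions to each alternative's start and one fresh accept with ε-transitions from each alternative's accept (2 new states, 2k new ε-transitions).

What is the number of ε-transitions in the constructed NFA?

Building bottom-up:
Each of the 3 symbol leaves contributes 0 ε-transitions.
  z|y|x : 6 ε-transitions

6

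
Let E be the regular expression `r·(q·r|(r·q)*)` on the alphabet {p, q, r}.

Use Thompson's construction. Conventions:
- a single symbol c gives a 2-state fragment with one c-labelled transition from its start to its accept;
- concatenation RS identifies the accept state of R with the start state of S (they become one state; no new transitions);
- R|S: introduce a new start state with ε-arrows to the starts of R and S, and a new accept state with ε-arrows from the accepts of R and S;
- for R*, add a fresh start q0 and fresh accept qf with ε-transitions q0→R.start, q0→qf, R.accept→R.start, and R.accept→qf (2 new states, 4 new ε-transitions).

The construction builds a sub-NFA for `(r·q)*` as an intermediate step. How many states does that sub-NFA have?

5

Fragment for `(r·q)*`:
Each of the 2 symbol leaves contributes a 2-state fragment.
  r·q = 3 states
  (r·q)* = 5 states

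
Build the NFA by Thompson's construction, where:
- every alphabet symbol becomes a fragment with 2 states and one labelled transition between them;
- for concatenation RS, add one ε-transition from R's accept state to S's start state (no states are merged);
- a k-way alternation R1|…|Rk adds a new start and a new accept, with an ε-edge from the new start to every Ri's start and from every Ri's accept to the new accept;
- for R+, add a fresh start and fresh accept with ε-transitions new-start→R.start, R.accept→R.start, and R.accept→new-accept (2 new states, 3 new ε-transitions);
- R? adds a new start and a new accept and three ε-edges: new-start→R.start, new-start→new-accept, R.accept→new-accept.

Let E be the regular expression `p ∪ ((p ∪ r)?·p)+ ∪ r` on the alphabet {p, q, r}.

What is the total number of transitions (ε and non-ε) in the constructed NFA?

Building bottom-up:
Each of the 5 symbol leaves contributes 1 transition (1 symbol, 0 ε).
  p ∪ r : 6 transitions (2 symbol, 4 ε)
  (p ∪ r)? : 9 transitions (2 symbol, 7 ε)
  (p ∪ r)?·p : 11 transitions (3 symbol, 8 ε)
  ((p ∪ r)?·p)+ : 14 transitions (3 symbol, 11 ε)
  p ∪ ((p ∪ r)?·p)+ ∪ r : 22 transitions (5 symbol, 17 ε)

22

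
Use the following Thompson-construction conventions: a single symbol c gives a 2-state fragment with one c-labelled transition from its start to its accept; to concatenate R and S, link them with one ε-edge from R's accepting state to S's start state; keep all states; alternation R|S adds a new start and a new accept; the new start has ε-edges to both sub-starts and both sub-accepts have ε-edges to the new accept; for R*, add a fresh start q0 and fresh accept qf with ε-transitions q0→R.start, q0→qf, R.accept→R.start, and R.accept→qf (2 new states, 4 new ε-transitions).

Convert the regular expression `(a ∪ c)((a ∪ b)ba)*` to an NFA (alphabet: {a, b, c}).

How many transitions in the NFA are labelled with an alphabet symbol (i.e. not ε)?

6

Per subexpression:
Each of the 6 symbol leaves contributes exactly 1 symbol transition.
  a ∪ c = 2 symbol transitions
  a ∪ b = 2 symbol transitions
  (a ∪ b)ba = 4 symbol transitions
  ((a ∪ b)ba)* = 4 symbol transitions
  (a ∪ c)((a ∪ b)ba)* = 6 symbol transitions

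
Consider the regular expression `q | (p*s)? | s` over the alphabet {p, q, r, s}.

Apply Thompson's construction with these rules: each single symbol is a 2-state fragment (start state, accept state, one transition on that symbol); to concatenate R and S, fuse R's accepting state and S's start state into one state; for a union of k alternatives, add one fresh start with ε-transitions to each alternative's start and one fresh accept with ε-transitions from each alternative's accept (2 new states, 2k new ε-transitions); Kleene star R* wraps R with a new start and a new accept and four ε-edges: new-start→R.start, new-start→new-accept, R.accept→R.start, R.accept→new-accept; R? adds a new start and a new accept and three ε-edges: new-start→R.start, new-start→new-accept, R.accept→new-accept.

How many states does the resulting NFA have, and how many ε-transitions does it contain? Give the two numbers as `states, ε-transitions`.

Recursing over subexpressions:
Each of the 4 symbol leaves contributes 2 states and 0 ε-transitions.
  p* — 4 states, 4 ε-transitions
  p*s — 5 states, 4 ε-transitions
  (p*s)? — 7 states, 7 ε-transitions
  q | (p*s)? | s — 13 states, 13 ε-transitions

13, 13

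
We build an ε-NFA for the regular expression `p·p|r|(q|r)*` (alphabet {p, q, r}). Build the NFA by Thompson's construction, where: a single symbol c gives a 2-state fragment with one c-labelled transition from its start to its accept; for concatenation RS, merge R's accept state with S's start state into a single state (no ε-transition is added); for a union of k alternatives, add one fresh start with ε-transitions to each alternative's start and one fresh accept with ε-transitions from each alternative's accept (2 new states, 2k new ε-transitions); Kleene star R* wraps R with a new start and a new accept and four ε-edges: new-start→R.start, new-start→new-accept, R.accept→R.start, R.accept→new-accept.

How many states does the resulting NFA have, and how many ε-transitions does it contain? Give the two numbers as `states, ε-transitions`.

Recursing over subexpressions:
Each of the 5 symbol leaves contributes 2 states and 0 ε-transitions.
  p·p = 3 states, 0 ε-transitions
  q|r = 6 states, 4 ε-transitions
  (q|r)* = 8 states, 8 ε-transitions
  p·p|r|(q|r)* = 15 states, 14 ε-transitions

15, 14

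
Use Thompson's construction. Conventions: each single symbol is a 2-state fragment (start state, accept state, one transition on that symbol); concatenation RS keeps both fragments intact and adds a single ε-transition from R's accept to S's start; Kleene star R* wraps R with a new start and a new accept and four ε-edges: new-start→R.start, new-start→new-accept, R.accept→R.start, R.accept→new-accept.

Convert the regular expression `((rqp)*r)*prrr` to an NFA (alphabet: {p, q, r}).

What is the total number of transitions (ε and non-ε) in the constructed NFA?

23

Recursing over subexpressions:
Each of the 8 symbol leaves contributes 1 transition (1 symbol, 0 ε).
  rqp = 5 transitions (3 symbol, 2 ε)
  (rqp)* = 9 transitions (3 symbol, 6 ε)
  (rqp)*r = 11 transitions (4 symbol, 7 ε)
  ((rqp)*r)* = 15 transitions (4 symbol, 11 ε)
  ((rqp)*r)*prrr = 23 transitions (8 symbol, 15 ε)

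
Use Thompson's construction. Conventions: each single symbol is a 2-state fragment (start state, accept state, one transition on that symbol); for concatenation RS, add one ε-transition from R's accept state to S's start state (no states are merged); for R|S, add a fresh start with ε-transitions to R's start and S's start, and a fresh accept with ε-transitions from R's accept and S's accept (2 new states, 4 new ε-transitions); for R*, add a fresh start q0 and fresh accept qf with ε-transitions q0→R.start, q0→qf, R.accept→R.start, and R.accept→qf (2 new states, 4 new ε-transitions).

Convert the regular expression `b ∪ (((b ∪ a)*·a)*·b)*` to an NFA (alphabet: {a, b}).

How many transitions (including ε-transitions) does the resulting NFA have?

Recursing over subexpressions:
Each of the 5 symbol leaves contributes 1 transition (1 symbol, 0 ε).
  b ∪ a — 6 transitions (2 symbol, 4 ε)
  (b ∪ a)* — 10 transitions (2 symbol, 8 ε)
  (b ∪ a)*·a — 12 transitions (3 symbol, 9 ε)
  ((b ∪ a)*·a)* — 16 transitions (3 symbol, 13 ε)
  ((b ∪ a)*·a)*·b — 18 transitions (4 symbol, 14 ε)
  (((b ∪ a)*·a)*·b)* — 22 transitions (4 symbol, 18 ε)
  b ∪ (((b ∪ a)*·a)*·b)* — 27 transitions (5 symbol, 22 ε)

27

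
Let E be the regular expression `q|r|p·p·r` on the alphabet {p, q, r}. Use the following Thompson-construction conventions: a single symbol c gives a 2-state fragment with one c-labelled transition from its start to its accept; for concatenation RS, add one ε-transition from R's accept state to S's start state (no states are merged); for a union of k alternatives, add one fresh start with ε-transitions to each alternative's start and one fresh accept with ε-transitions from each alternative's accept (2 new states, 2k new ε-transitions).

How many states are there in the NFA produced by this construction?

Per subexpression:
Each of the 5 symbol leaves contributes a 2-state fragment.
  p·p·r — 6 states
  q|r|p·p·r — 12 states

12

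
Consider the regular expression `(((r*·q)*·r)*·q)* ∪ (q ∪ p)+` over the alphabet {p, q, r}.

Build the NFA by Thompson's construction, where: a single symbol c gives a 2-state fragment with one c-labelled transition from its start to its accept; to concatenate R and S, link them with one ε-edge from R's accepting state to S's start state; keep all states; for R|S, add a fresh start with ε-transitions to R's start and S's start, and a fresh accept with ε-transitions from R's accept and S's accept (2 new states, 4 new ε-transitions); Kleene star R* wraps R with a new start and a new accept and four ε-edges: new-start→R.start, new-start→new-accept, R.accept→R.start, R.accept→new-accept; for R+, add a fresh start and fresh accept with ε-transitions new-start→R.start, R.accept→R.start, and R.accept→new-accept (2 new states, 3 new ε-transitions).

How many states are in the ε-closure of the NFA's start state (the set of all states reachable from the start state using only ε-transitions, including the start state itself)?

Compute the ε-closure size of each fragment's start state recursively; a symbol fragment's start has no outgoing ε-edge, so its closure is just itself (size 1).
  r* → C = 1 (new start) + 1 (body) + 1 (new accept) = 3
  r*·q → the left operand accepts ε, so the closure extends into the next operand (via the concat ε-link); C = 3 + 1 = 4
  (r*·q)* → new start has ε-edges to the inner start and to the new accept, so C = 2 + 4 = 6
  (r*·q)*·r → C = 6 + 1 = 7 (closure spills across the concat boundary because the left factor accepts ε)
  ((r*·q)*·r)* → C = 1 (new start) + 7 (body) + 1 (new accept) = 9
  ((r*·q)*·r)*·q → C = 9 + 1 = 10 (closure spills across the concat boundary because the left factor accepts ε)
  (((r*·q)*·r)*·q)* → new start has ε-edges to the inner start and to the new accept, so C = 2 + 10 = 12
  q ∪ p → C = 1 + 1 + 1 = 3 (the new accept is not ε-reachable since no branch accepts ε)
  (q ∪ p)+ → C = 1 + 3 = 4 (the body doesn't accept ε, so the new accept is not reached)
  (((r*·q)*·r)*·q)* ∪ (q ∪ p)+ → C = 1 (new start) + (12 + 4) + 1 (new accept, since some branch ε-reaches its own accept) = 18

18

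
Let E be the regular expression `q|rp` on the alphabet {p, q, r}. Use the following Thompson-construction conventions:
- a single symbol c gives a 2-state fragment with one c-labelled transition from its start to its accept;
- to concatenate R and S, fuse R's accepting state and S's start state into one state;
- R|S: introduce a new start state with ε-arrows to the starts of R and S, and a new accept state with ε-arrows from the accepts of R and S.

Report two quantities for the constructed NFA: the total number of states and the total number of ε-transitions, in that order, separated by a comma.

Bottom-up over the parse tree:
Each of the 3 symbol leaves contributes 2 states and 0 ε-transitions.
  rp → 3 states, 0 ε-transitions
  q|rp → 7 states, 4 ε-transitions

7, 4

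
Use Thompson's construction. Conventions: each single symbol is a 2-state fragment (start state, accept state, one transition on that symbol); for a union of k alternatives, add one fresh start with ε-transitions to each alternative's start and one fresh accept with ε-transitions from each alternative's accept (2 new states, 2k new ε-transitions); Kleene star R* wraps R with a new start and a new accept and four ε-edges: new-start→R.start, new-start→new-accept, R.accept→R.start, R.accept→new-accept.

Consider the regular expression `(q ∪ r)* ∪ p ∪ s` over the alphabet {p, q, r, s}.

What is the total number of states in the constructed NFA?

Building bottom-up:
Each of the 4 symbol leaves contributes a 2-state fragment.
  q ∪ r = 6 states
  (q ∪ r)* = 8 states
  (q ∪ r)* ∪ p ∪ s = 14 states

14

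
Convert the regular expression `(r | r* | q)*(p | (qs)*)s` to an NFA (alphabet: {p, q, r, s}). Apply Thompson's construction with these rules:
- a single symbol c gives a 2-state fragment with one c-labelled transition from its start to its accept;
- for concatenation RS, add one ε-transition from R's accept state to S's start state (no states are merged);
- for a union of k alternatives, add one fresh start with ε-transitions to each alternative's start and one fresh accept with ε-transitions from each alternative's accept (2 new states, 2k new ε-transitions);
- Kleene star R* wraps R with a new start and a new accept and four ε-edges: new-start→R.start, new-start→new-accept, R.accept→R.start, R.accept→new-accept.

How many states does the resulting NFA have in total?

24

Building bottom-up:
Each of the 7 symbol leaves contributes a 2-state fragment.
  r* — 4 states
  r | r* | q — 10 states
  (r | r* | q)* — 12 states
  qs — 4 states
  (qs)* — 6 states
  p | (qs)* — 10 states
  (r | r* | q)*(p | (qs)*)s — 24 states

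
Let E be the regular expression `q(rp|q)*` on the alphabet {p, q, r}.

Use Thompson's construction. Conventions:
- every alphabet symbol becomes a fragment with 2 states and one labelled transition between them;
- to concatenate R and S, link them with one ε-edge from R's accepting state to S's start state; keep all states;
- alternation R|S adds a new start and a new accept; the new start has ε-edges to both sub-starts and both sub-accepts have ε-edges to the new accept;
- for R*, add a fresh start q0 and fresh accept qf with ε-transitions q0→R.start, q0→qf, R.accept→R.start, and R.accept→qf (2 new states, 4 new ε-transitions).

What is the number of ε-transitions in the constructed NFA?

10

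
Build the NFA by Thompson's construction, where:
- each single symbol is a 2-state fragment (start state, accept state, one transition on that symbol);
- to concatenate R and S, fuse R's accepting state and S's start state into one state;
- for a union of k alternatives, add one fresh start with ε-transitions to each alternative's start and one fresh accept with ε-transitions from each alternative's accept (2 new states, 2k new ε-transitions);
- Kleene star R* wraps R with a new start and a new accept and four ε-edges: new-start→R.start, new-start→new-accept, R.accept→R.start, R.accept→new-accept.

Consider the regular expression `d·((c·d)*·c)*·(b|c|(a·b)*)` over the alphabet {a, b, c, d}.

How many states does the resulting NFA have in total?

19

Building bottom-up:
Each of the 8 symbol leaves contributes a 2-state fragment.
  c·d — 3 states
  (c·d)* — 5 states
  (c·d)*·c — 6 states
  ((c·d)*·c)* — 8 states
  a·b — 3 states
  (a·b)* — 5 states
  b|c|(a·b)* — 11 states
  d·((c·d)*·c)*·(b|c|(a·b)*) — 19 states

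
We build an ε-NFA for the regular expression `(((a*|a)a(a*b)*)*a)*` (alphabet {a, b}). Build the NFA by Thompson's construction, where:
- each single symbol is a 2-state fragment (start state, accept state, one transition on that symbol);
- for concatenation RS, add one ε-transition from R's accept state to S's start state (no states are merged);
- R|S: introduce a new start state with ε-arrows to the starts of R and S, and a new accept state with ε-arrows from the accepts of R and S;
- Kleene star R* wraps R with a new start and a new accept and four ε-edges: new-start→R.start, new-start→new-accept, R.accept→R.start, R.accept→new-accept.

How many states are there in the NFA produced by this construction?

24

Bottom-up over the parse tree:
Each of the 6 symbol leaves contributes a 2-state fragment.
  a* → 4 states
  a*|a → 8 states
  a* → 4 states
  a*b → 6 states
  (a*b)* → 8 states
  (a*|a)a(a*b)* → 18 states
  ((a*|a)a(a*b)*)* → 20 states
  ((a*|a)a(a*b)*)*a → 22 states
  (((a*|a)a(a*b)*)*a)* → 24 states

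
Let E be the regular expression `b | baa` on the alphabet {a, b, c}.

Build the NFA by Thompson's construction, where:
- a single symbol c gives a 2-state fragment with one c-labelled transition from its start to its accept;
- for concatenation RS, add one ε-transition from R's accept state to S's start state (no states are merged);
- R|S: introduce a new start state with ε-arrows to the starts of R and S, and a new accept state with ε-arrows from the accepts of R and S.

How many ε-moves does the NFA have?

By structural recursion:
Each of the 4 symbol leaves contributes 0 ε-transitions.
  baa : 2 ε-transitions
  b | baa : 6 ε-transitions

6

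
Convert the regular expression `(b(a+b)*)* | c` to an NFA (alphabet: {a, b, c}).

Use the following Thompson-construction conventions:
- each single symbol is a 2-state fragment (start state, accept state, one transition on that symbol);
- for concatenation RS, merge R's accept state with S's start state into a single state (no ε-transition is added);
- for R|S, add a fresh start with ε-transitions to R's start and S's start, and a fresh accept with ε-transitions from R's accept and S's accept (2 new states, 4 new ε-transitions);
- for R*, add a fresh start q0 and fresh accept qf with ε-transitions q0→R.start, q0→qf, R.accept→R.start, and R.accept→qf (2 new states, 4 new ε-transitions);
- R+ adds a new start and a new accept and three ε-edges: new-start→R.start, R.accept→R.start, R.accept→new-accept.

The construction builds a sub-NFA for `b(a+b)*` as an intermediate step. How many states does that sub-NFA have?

8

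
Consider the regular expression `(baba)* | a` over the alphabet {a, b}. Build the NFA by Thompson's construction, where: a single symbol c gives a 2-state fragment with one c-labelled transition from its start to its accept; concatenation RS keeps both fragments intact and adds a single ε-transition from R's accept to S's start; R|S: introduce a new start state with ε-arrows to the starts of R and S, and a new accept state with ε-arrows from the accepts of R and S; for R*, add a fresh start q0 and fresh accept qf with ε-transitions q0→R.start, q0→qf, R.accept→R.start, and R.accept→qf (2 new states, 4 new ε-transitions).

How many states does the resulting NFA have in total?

Per subexpression:
Each of the 5 symbol leaves contributes a 2-state fragment.
  baba → 8 states
  (baba)* → 10 states
  (baba)* | a → 14 states

14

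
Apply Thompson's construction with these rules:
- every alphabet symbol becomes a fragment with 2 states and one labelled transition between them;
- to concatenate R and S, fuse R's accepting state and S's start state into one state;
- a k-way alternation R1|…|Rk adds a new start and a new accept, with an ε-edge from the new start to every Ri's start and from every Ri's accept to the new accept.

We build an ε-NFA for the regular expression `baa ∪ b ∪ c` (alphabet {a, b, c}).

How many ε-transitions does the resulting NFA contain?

Bottom-up over the parse tree:
Each of the 5 symbol leaves contributes 0 ε-transitions.
  baa : 0 ε-transitions
  baa ∪ b ∪ c : 6 ε-transitions

6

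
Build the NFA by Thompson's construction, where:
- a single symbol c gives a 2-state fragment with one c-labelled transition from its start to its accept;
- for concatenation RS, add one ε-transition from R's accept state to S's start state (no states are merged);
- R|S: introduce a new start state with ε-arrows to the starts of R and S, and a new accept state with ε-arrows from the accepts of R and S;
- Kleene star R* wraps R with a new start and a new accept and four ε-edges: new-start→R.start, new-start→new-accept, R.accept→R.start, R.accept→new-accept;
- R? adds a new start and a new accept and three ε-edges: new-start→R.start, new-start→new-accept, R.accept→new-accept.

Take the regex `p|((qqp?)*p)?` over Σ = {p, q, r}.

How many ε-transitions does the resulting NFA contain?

17

Building bottom-up:
Each of the 5 symbol leaves contributes 0 ε-transitions.
  p? = 3 ε-transitions
  qqp? = 5 ε-transitions
  (qqp?)* = 9 ε-transitions
  (qqp?)*p = 10 ε-transitions
  ((qqp?)*p)? = 13 ε-transitions
  p|((qqp?)*p)? = 17 ε-transitions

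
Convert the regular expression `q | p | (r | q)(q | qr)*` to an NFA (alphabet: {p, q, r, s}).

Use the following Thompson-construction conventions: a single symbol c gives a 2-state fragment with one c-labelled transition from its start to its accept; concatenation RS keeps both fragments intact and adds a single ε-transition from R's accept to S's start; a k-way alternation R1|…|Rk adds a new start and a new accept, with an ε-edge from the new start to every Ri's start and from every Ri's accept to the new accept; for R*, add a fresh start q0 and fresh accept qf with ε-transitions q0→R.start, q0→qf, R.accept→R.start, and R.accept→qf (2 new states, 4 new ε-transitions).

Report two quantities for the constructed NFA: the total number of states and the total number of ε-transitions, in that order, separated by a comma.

22, 20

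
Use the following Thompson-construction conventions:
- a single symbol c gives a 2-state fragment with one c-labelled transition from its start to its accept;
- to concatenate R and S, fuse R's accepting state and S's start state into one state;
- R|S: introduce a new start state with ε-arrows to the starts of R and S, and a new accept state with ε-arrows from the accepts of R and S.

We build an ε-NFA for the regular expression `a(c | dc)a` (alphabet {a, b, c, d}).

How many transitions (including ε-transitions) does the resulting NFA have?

Recursing over subexpressions:
Each of the 5 symbol leaves contributes 1 transition (1 symbol, 0 ε).
  dc = 2 transitions (2 symbol, 0 ε)
  c | dc = 7 transitions (3 symbol, 4 ε)
  a(c | dc)a = 9 transitions (5 symbol, 4 ε)

9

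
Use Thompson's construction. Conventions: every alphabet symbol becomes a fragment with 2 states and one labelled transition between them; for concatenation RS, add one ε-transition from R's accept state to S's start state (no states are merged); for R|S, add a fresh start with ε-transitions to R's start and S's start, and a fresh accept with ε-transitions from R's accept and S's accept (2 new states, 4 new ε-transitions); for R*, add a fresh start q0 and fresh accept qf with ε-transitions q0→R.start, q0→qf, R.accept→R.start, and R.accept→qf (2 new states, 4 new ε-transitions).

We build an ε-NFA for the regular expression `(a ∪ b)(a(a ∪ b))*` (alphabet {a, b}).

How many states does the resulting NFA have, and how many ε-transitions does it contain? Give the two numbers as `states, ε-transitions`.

Recursing over subexpressions:
Each of the 5 symbol leaves contributes 2 states and 0 ε-transitions.
  a ∪ b — 6 states, 4 ε-transitions
  a ∪ b — 6 states, 4 ε-transitions
  a(a ∪ b) — 8 states, 5 ε-transitions
  (a(a ∪ b))* — 10 states, 9 ε-transitions
  (a ∪ b)(a(a ∪ b))* — 16 states, 14 ε-transitions

16, 14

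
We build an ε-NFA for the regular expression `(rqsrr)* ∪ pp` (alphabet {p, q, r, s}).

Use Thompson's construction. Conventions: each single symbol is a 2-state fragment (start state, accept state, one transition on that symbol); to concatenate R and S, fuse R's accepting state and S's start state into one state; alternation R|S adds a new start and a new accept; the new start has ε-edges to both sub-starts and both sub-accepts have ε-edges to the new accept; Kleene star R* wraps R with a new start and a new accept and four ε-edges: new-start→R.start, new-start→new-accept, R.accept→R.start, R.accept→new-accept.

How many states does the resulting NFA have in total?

13

Building bottom-up:
Each of the 7 symbol leaves contributes a 2-state fragment.
  rqsrr = 6 states
  (rqsrr)* = 8 states
  pp = 3 states
  (rqsrr)* ∪ pp = 13 states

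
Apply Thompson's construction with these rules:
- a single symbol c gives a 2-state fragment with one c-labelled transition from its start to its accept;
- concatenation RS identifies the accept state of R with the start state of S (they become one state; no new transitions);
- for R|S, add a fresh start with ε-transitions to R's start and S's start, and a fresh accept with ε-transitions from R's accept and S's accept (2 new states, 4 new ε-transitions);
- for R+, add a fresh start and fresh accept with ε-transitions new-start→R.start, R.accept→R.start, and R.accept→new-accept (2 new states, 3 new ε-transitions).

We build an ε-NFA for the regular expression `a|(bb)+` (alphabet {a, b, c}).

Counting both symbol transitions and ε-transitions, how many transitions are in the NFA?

Recursing over subexpressions:
Each of the 3 symbol leaves contributes 1 transition (1 symbol, 0 ε).
  bb — 2 transitions (2 symbol, 0 ε)
  (bb)+ — 5 transitions (2 symbol, 3 ε)
  a|(bb)+ — 10 transitions (3 symbol, 7 ε)

10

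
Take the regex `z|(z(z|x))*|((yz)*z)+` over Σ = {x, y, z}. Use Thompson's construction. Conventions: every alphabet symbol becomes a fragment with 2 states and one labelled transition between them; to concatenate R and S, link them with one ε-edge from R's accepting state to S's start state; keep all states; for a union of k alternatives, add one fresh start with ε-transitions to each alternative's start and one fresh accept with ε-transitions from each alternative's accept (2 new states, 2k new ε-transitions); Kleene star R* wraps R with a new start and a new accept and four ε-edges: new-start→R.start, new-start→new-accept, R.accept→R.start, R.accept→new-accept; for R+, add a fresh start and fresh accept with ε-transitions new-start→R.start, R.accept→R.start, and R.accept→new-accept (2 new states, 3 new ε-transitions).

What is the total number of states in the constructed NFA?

24

Recursing over subexpressions:
Each of the 7 symbol leaves contributes a 2-state fragment.
  z|x — 6 states
  z(z|x) — 8 states
  (z(z|x))* — 10 states
  yz — 4 states
  (yz)* — 6 states
  (yz)*z — 8 states
  ((yz)*z)+ — 10 states
  z|(z(z|x))*|((yz)*z)+ — 24 states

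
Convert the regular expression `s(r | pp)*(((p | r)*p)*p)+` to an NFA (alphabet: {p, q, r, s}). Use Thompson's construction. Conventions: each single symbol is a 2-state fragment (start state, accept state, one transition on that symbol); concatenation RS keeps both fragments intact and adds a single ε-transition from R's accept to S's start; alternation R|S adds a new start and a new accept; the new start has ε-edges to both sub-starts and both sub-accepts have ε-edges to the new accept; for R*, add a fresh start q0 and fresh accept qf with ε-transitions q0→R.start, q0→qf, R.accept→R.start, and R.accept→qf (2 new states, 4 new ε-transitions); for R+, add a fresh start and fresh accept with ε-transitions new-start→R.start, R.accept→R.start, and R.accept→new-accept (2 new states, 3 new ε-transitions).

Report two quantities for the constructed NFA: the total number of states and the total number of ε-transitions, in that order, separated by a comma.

28, 28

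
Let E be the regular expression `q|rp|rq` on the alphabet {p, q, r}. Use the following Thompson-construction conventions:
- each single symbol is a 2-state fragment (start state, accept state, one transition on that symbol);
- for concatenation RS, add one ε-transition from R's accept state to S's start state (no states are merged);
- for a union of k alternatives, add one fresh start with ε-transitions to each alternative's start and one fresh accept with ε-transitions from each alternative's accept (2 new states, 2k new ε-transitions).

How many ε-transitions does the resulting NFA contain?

8

Per subexpression:
Each of the 5 symbol leaves contributes 0 ε-transitions.
  rp = 1 ε-transition
  rq = 1 ε-transition
  q|rp|rq = 8 ε-transitions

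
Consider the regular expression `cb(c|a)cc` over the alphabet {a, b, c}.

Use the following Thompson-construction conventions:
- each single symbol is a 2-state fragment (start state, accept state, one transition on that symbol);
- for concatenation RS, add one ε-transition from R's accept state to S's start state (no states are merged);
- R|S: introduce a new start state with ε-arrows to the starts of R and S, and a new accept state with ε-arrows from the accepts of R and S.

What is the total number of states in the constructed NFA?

14

Recursing over subexpressions:
Each of the 6 symbol leaves contributes a 2-state fragment.
  c|a → 6 states
  cb(c|a)cc → 14 states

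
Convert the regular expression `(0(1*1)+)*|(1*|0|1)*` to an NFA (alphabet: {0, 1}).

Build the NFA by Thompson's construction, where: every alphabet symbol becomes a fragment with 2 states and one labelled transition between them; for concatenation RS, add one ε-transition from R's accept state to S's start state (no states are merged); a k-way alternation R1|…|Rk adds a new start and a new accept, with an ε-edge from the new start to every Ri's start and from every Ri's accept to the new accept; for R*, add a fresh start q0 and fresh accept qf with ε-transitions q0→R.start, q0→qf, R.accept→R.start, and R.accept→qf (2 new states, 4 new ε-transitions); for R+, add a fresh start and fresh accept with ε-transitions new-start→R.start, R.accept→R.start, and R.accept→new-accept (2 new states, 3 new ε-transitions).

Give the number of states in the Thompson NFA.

Per subexpression:
Each of the 6 symbol leaves contributes a 2-state fragment.
  1* — 4 states
  1*1 — 6 states
  (1*1)+ — 8 states
  0(1*1)+ — 10 states
  (0(1*1)+)* — 12 states
  1* — 4 states
  1*|0|1 — 10 states
  (1*|0|1)* — 12 states
  (0(1*1)+)*|(1*|0|1)* — 26 states

26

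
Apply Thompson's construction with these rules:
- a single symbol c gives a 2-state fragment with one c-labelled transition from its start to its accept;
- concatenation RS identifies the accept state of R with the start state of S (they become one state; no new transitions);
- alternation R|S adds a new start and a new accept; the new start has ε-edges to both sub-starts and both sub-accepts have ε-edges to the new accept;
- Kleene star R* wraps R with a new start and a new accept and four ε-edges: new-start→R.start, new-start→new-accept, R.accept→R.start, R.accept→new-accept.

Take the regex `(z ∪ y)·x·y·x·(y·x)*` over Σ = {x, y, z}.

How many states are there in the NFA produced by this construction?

Per subexpression:
Each of the 7 symbol leaves contributes a 2-state fragment.
  z ∪ y — 6 states
  y·x — 3 states
  (y·x)* — 5 states
  (z ∪ y)·x·y·x·(y·x)* — 13 states

13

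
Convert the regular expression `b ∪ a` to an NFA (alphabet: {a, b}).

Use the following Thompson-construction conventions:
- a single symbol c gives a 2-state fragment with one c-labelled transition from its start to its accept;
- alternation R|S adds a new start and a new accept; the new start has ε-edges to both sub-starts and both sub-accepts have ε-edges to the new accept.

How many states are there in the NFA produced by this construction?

6

Per subexpression:
Each of the 2 symbol leaves contributes a 2-state fragment.
  b ∪ a — 6 states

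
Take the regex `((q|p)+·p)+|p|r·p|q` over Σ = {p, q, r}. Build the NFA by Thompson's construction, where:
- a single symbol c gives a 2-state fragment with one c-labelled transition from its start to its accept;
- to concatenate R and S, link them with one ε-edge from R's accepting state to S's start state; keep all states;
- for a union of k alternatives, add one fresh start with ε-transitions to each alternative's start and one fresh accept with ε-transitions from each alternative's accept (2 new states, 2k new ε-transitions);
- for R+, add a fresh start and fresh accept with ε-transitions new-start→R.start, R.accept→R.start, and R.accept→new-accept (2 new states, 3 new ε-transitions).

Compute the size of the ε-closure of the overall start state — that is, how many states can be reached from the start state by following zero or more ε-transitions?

Work bottom-up. For each fragment F, track |ε-closure(F.start)| and whether F's accept lies in that closure (i.e. whether F accepts ε). A single-symbol fragment has closure size 1 and does not accept ε.
  q|p : new start ε-reaches every alternative's start; none of them accept ε, so the new accept is not reached: |ε-closure| = 1 + 1 + 1 = 3
  (q|p)+ : |ε-closure| = 1 + 3 = 4 (the body doesn't accept ε, so the new accept is not reached)
  (q|p)+·p : same as the first factor's closure: |ε-closure| = 4
  ((q|p)+·p)+ : new start ε-reaches only the body's start; the new accept needs a symbol first: |ε-closure| = 1 + 4 = 5
  r·p : same as the first factor's closure: |ε-closure| = 1
  ((q|p)+·p)+|p|r·p|q : new start ε-reaches every alternative's start; none of them accept ε, so the new accept is not reached: |ε-closure| = 1 + 5 + 1 + 1 + 1 = 9

9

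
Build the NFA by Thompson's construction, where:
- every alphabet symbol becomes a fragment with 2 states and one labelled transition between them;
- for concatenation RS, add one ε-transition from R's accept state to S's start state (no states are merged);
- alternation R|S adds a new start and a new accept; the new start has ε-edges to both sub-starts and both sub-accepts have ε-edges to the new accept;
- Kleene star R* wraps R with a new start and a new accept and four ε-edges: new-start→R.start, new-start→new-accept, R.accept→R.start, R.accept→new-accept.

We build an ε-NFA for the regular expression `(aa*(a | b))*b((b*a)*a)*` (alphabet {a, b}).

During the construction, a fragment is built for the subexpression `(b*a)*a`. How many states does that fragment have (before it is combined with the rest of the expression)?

10

Fragment for `(b*a)*a`:
Each of the 3 symbol leaves contributes a 2-state fragment.
  b* = 4 states
  b*a = 6 states
  (b*a)* = 8 states
  (b*a)*a = 10 states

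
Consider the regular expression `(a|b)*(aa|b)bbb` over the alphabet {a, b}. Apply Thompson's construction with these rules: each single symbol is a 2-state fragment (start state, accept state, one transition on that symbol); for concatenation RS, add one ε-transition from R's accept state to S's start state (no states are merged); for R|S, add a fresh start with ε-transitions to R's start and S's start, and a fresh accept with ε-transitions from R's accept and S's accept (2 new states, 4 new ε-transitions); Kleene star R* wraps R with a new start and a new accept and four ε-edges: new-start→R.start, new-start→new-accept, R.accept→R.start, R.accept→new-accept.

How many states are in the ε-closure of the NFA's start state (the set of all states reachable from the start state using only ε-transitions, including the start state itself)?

8

Work bottom-up. For each fragment F, track |ε-closure(F.start)| and whether F's accept lies in that closure (i.e. whether F accepts ε). A single-symbol fragment has closure size 1 and does not accept ε.
  a|b → C = 1 + 1 + 1 = 3 (the new accept is not ε-reachable since no branch accepts ε)
  (a|b)* → the star's fresh start ε-reaches both the body's start and the fresh accept: C = 2 + 3 = 5
  aa → C equals the left operand's closure size = 1 (its accept is not ε-reachable, so the closure stops there)
  aa|b → C = 1 + 1 + 1 = 3 (the new accept is not ε-reachable since no branch accepts ε)
  (a|b)*(aa|b)bbb → C = 5 + 3 = 8 (closure spills across the concat boundary because the left factor accepts ε)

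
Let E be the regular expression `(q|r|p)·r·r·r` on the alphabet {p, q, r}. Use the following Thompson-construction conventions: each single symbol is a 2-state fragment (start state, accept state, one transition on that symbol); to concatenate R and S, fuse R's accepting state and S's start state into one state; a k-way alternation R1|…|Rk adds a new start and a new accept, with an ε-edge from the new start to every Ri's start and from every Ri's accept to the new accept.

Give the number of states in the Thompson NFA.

11

Bottom-up over the parse tree:
Each of the 6 symbol leaves contributes a 2-state fragment.
  q|r|p — 8 states
  (q|r|p)·r·r·r — 11 states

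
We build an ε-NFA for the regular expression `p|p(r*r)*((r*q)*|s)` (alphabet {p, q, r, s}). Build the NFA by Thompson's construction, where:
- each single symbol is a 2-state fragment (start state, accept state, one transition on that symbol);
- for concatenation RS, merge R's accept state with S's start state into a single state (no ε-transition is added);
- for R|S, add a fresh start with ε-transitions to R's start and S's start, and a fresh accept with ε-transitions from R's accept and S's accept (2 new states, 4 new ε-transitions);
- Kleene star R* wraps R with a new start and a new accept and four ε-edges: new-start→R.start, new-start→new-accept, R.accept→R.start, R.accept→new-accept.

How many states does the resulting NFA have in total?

22

Recursing over subexpressions:
Each of the 7 symbol leaves contributes a 2-state fragment.
  r* — 4 states
  r*r — 5 states
  (r*r)* — 7 states
  r* — 4 states
  r*q — 5 states
  (r*q)* — 7 states
  (r*q)*|s — 11 states
  p(r*r)*((r*q)*|s) — 18 states
  p|p(r*r)*((r*q)*|s) — 22 states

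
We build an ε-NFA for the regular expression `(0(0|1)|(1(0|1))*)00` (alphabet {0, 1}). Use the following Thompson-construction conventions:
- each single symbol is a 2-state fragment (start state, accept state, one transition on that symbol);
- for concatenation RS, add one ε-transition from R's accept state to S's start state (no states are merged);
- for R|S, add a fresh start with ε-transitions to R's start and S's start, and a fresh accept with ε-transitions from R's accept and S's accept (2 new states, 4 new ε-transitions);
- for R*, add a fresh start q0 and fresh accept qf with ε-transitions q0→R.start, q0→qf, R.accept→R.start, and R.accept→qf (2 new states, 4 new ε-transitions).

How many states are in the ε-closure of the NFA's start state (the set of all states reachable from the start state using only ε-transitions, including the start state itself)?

Work bottom-up. For each fragment F, track |ε-closure(F.start)| and whether F's accept lies in that closure (i.e. whether F accepts ε). A single-symbol fragment has closure size 1 and does not accept ε.
  0|1 : |ε-closure| = 1 + 1 + 1 = 3 (the new accept is not ε-reachable since no branch accepts ε)
  0(0|1) : same as the first factor's closure: |ε-closure| = 1
  0|1 : new start ε-reaches every alternative's start; none of them accept ε, so the new accept is not reached: |ε-closure| = 1 + 1 + 1 = 3
  1(0|1) : same as the first factor's closure: |ε-closure| = 1
  (1(0|1))* : the star's fresh start ε-reaches both the body's start and the fresh accept: |ε-closure| = 2 + 1 = 3
  0(0|1)|(1(0|1))* : new start ε-reaches every alternative's start; at least one alternative accepts ε, so the union's new accept is reached too: |ε-closure| = 1 + 1 + 3 + 1 = 6
  (0(0|1)|(1(0|1))*)00 : the left operand accepts ε, so the closure extends into the next operand (via the concat ε-link); |ε-closure| = 6 + 1 = 7

7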